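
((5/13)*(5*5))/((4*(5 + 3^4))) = 125/4472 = 0.03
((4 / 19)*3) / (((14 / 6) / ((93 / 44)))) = 837 / 1463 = 0.57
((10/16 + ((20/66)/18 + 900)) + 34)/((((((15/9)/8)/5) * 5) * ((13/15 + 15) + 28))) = 2220709/21714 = 102.27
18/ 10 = 9/ 5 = 1.80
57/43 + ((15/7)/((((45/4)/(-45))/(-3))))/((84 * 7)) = 20196/14749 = 1.37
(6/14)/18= 1/42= 0.02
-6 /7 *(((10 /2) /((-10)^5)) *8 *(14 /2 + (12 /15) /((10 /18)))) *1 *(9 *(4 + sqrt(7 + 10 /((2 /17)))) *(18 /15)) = 68364 /546875 + 34182 *sqrt(23) /546875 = 0.42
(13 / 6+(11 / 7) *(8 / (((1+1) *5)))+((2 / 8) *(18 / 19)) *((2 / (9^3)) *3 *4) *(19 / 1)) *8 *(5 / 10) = 13502 / 945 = 14.29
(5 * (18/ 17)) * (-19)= -1710/ 17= -100.59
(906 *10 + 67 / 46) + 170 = 424647 / 46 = 9231.46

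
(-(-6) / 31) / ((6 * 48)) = 1 / 1488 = 0.00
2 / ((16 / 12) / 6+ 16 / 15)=45 / 29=1.55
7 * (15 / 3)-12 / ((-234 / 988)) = 257 / 3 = 85.67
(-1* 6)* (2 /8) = -3 /2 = -1.50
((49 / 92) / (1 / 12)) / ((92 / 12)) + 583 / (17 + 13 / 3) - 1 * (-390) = 14157285 / 33856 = 418.16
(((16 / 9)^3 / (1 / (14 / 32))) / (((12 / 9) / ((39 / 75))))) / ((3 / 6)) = 11648 / 6075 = 1.92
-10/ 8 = -5/ 4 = -1.25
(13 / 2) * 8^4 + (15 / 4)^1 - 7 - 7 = 106455 / 4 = 26613.75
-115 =-115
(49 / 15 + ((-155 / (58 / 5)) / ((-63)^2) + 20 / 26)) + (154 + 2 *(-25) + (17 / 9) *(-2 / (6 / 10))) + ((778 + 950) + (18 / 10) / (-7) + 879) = 40527324751 / 14963130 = 2708.48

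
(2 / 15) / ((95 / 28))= 56 / 1425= 0.04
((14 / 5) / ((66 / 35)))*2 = 98 / 33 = 2.97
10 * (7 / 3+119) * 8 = 29120 / 3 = 9706.67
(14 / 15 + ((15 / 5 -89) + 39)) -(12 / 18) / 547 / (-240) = -9071447 / 196920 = -46.07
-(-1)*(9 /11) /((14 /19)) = 171 /154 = 1.11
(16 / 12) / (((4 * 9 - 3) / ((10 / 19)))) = 40 / 1881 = 0.02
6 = 6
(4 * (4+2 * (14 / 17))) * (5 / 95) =384 / 323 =1.19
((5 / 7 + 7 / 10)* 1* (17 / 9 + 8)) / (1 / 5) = 979 / 14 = 69.93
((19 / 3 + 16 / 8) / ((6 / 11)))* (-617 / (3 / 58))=-4920575 / 27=-182243.52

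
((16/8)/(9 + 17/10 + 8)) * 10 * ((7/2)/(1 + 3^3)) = 25/187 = 0.13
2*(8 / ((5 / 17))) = 272 / 5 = 54.40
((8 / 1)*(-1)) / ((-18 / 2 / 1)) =8 / 9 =0.89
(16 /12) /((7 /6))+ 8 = 64 /7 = 9.14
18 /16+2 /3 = 43 /24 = 1.79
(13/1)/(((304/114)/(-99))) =-3861/8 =-482.62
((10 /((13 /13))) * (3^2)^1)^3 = 729000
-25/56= -0.45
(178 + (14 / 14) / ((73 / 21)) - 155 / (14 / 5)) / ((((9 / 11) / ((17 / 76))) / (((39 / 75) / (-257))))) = -61083737 / 898276680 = -0.07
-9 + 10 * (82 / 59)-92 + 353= 265.90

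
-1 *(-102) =102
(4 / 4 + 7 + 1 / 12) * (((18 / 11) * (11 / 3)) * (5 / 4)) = 485 / 8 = 60.62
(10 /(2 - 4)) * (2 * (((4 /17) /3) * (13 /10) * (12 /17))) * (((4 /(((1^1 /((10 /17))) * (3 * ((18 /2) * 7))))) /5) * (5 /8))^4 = -0.00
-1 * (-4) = 4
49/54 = 0.91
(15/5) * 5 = 15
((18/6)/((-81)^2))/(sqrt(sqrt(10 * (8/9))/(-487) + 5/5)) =sqrt(1461)/(2187 * sqrt(1461 - 4 * sqrt(5))) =0.00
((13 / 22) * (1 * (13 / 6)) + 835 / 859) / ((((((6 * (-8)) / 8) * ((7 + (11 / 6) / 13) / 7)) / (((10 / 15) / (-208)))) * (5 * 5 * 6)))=1787737 / 227365617600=0.00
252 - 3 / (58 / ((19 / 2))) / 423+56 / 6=1424783 / 5452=261.33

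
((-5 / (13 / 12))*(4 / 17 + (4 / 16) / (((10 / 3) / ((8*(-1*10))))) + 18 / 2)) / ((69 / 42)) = -46200 / 5083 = -9.09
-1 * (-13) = 13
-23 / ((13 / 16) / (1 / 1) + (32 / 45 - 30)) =16560 / 20503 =0.81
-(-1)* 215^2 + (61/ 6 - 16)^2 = 1665325/ 36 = 46259.03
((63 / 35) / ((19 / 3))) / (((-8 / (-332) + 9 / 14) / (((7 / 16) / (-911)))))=-109809 / 536579000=-0.00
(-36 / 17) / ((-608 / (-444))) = -999 / 646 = -1.55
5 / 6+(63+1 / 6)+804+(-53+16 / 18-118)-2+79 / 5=32026 / 45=711.69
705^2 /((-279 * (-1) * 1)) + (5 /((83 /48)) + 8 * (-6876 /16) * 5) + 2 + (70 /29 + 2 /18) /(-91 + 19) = -744796475935 /48351816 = -15403.69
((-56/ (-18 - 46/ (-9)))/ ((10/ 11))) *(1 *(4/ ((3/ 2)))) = 1848/ 145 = 12.74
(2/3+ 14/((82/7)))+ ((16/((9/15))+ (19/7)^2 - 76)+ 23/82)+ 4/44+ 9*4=-494947/132594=-3.73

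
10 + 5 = 15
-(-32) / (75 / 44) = 1408 / 75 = 18.77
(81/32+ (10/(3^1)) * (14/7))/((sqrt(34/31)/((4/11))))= 883 * sqrt(1054)/8976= 3.19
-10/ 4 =-5/ 2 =-2.50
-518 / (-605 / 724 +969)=-375032 / 700951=-0.54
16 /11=1.45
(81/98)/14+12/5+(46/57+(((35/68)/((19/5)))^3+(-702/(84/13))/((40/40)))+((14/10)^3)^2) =-3392818331270856877/34675516743000000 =-97.84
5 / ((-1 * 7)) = -5 / 7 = -0.71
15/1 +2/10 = 76/5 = 15.20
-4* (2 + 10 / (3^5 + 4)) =-2016 / 247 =-8.16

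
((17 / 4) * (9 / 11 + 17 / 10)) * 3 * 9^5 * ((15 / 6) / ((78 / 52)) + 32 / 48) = 1946432187 / 440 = 4423709.52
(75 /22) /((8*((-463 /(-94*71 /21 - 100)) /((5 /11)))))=548375 /3137288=0.17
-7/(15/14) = -98/15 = -6.53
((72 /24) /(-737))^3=-27 /400315553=-0.00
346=346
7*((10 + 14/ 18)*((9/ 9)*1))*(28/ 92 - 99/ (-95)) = 1997618/ 19665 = 101.58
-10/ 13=-0.77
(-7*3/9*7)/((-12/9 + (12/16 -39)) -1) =196/487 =0.40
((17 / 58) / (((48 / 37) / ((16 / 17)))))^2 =1369 / 30276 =0.05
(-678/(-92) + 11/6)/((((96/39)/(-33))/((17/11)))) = -140335/736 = -190.67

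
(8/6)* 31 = 124/3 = 41.33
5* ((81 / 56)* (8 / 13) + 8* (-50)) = -181595 / 91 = -1995.55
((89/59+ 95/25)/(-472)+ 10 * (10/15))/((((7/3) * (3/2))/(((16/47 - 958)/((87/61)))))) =-54521970373/42701427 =-1276.82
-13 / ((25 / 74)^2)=-71188 / 625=-113.90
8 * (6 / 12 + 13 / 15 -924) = -110716 / 15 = -7381.07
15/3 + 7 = 12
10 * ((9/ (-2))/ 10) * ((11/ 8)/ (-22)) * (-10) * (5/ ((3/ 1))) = -75/ 16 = -4.69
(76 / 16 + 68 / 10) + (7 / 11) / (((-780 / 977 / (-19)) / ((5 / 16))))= 2235289 / 137280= 16.28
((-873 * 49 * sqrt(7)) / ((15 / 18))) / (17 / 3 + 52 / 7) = -5389902 * sqrt(7) / 1375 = -10371.16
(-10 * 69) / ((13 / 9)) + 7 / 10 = -62009 / 130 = -476.99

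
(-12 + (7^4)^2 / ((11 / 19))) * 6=59744229.27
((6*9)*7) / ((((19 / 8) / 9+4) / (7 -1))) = 163296 / 307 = 531.91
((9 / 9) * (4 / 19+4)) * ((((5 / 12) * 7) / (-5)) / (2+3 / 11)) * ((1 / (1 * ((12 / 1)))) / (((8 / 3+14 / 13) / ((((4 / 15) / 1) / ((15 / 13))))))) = -26026 / 4681125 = -0.01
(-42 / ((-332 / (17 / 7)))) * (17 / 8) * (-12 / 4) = -1.96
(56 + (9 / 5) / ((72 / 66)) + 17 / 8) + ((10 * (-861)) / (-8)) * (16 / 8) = 88491 / 40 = 2212.28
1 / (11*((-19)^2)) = 1 / 3971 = 0.00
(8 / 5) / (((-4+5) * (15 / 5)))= 8 / 15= 0.53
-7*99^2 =-68607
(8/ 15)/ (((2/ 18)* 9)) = 8/ 15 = 0.53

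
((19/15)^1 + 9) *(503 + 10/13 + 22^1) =210518/39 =5397.90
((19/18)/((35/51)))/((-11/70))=-323/33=-9.79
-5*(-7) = 35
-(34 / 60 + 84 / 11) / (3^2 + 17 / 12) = -0.79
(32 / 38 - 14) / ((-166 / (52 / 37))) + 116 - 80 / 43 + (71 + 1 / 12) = 5580059675 / 30108084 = 185.33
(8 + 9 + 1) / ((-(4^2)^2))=-9 / 128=-0.07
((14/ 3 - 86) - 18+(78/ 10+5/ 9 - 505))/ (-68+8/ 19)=509561/ 57780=8.82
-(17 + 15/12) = -73/4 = -18.25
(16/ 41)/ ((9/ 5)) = 80/ 369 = 0.22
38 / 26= 19 / 13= 1.46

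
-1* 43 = -43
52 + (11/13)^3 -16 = 80423/2197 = 36.61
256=256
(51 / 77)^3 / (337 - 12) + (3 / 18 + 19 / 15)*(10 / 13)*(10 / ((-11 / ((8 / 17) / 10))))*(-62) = 22136164801 / 7567034475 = 2.93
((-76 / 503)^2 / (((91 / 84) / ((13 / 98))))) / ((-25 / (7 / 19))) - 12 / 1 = -531320724 / 44276575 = -12.00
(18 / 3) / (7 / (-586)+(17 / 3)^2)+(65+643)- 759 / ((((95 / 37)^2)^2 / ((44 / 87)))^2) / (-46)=708.19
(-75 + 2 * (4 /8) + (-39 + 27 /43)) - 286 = -17130 /43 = -398.37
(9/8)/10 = 0.11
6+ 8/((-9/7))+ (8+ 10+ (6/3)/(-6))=157/9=17.44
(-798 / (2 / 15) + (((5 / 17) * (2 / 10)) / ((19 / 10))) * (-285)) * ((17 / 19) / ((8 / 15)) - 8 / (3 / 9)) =345729735 / 2584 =133796.34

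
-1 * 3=-3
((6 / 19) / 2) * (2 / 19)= 6 / 361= 0.02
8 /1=8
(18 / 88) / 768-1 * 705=-7941117 / 11264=-705.00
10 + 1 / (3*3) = 91 / 9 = 10.11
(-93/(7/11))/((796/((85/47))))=-86955/261884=-0.33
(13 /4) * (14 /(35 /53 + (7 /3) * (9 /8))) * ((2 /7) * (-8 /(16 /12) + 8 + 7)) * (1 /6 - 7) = -338988 /1393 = -243.35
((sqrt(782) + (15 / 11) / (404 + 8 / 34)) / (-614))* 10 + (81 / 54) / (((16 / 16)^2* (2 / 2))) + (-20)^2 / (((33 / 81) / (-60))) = -1367053383159 / 23206744 -5* sqrt(782) / 307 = -58908.05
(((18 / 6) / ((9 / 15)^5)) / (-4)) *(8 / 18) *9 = -3125 / 81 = -38.58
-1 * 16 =-16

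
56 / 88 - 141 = -1544 / 11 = -140.36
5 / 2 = 2.50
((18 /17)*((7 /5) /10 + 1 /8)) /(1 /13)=3.65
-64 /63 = -1.02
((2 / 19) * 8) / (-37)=-16 / 703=-0.02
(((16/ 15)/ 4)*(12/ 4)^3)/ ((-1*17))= -36/ 85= -0.42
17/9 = 1.89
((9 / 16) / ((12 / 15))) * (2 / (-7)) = -45 / 224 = -0.20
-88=-88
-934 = -934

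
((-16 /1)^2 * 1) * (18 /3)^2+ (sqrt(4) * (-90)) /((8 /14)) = 8901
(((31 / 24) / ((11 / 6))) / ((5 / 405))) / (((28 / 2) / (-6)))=-7533 / 308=-24.46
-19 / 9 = -2.11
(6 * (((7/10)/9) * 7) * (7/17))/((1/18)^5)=216040608/85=2541654.21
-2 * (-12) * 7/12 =14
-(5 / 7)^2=-25 / 49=-0.51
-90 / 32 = -45 / 16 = -2.81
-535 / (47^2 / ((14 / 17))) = -7490 / 37553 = -0.20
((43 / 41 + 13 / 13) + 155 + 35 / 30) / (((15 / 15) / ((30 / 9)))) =194605 / 369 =527.38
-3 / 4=-0.75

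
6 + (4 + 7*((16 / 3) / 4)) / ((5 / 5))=58 / 3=19.33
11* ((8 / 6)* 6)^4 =45056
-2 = -2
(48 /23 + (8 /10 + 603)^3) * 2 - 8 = 440260089.92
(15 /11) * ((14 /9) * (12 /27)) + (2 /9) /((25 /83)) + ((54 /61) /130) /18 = 19794563 /11776050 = 1.68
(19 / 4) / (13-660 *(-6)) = 19 / 15892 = 0.00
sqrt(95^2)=95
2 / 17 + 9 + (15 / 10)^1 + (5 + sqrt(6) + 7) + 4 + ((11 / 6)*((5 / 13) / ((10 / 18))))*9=sqrt(6) + 8407 / 221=40.49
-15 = -15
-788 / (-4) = 197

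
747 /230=3.25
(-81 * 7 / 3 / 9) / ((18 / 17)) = -119 / 6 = -19.83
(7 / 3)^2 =49 / 9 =5.44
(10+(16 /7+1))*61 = 5673 /7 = 810.43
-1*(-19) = 19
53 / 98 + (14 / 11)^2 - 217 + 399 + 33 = 2575091 / 11858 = 217.16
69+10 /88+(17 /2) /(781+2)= 2381477 /34452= 69.12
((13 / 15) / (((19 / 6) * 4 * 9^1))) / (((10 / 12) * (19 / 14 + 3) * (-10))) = -91 / 434625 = -0.00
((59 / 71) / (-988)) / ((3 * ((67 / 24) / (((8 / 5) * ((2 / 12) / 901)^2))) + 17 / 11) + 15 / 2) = -2596 / 472155345872509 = -0.00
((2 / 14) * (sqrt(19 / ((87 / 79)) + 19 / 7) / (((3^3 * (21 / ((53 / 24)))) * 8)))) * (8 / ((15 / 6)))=106 * sqrt(115710) / 36256815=0.00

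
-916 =-916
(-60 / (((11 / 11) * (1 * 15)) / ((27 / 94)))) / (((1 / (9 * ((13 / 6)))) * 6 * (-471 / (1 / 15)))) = 39 / 73790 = 0.00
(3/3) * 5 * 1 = 5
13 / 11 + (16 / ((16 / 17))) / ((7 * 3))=460 / 231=1.99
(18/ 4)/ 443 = 9/ 886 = 0.01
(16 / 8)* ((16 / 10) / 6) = 0.53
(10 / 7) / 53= 10 / 371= 0.03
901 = 901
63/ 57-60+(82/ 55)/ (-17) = -1047823/ 17765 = -58.98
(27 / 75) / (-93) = -3 / 775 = -0.00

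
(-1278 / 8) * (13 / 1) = -8307 / 4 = -2076.75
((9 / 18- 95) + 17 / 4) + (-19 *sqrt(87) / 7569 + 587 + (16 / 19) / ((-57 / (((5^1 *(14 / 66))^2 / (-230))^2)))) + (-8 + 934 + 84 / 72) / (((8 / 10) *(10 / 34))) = 24117911382365557 / 5435379538776- 19 *sqrt(87) / 7569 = 4437.18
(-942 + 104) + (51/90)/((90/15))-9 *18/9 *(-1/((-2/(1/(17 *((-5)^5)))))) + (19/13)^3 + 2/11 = -38574773993017/46219387500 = -834.60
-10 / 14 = -5 / 7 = -0.71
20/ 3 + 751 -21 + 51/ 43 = 95183/ 129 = 737.85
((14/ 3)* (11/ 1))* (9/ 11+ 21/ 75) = 4228/ 75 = 56.37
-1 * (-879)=879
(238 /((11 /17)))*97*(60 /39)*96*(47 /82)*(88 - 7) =1434338720640 /5863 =244642456.19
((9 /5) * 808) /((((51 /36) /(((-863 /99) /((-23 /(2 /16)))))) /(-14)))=-14643384 /21505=-680.93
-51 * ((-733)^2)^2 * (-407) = 5992119748847397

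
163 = 163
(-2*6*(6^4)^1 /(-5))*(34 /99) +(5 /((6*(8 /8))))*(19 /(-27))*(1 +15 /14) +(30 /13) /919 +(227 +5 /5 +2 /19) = 36671212805243 /28315106820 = 1295.11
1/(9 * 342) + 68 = 209305/3078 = 68.00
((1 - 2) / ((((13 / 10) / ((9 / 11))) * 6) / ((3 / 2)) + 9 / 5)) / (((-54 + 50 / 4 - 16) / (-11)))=-198 / 8441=-0.02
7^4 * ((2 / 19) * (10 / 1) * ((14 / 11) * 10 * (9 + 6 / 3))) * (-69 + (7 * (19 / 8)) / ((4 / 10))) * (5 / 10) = -184456825 / 38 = -4854126.97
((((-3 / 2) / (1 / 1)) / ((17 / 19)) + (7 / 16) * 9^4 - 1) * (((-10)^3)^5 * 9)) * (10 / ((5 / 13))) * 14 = -159711347250000000000000 / 17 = -9394785132352941176470.59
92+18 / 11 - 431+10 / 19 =-70399 / 209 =-336.84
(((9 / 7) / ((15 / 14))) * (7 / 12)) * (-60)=-42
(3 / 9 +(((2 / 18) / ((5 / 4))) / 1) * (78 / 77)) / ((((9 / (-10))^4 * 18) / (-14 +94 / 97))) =-206032000 / 441036981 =-0.47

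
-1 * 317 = -317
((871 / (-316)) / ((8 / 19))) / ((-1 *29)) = 16549 / 73312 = 0.23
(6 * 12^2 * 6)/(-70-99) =-5184/169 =-30.67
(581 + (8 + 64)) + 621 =1274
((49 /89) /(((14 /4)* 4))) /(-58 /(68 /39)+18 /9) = -119 /94607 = -0.00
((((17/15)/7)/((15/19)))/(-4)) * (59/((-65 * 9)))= 19057/3685500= 0.01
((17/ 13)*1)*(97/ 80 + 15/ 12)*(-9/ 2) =-30141/ 2080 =-14.49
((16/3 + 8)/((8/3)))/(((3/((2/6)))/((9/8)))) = 5/8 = 0.62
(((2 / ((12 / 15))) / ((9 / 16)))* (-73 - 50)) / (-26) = 820 / 39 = 21.03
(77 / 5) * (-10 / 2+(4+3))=154 / 5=30.80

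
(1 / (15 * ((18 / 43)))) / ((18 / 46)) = 989 / 2430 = 0.41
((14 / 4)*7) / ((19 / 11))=539 / 38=14.18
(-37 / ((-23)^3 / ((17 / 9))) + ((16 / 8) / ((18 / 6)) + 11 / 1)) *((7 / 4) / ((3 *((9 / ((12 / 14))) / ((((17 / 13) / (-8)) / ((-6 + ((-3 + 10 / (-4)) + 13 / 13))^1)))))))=0.01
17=17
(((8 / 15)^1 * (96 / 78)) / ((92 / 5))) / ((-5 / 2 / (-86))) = 5504 / 4485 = 1.23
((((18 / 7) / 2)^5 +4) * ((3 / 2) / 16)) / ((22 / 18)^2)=30685311 / 65076704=0.47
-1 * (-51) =51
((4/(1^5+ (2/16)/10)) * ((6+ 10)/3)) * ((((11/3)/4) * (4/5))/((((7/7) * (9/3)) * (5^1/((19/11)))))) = 1.78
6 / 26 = 3 / 13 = 0.23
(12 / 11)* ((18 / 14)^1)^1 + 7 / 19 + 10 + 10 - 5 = 24536 / 1463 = 16.77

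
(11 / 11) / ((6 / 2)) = 1 / 3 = 0.33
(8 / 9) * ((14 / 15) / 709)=112 / 95715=0.00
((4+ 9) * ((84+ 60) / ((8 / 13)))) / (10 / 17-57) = -51714 / 959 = -53.92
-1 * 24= -24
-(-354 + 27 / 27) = 353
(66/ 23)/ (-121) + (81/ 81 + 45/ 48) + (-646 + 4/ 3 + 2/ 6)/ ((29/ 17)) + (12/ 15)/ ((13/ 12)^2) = -111630648079/ 297588720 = -375.12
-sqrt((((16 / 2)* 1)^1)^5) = -128* sqrt(2) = -181.02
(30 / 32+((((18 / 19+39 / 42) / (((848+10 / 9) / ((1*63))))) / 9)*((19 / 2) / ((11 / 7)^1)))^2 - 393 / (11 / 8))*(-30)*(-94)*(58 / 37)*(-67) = 44119543645911519405 / 522915068456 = 84372293.53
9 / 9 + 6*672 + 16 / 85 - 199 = 325906 / 85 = 3834.19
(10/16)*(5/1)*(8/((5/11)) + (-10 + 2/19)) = 24.08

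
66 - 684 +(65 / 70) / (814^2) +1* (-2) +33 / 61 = -350525209935 / 565856984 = -619.46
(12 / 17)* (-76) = -912 / 17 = -53.65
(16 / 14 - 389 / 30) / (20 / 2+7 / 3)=-2483 / 2590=-0.96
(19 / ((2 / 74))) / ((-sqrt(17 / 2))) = -703 *sqrt(34) / 17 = -241.13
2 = 2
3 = 3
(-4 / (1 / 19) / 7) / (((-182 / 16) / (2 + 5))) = 608 / 91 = 6.68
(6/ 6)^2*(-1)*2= -2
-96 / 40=-12 / 5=-2.40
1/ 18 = 0.06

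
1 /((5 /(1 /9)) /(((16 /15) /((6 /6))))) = 16 /675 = 0.02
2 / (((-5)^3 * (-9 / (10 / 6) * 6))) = 1 / 2025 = 0.00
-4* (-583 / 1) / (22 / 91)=9646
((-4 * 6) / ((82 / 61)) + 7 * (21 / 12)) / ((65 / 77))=-70763 / 10660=-6.64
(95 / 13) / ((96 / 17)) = 1615 / 1248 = 1.29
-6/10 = -3/5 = -0.60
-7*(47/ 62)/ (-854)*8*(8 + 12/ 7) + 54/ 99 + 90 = 91.03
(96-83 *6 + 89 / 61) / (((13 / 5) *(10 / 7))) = -107.84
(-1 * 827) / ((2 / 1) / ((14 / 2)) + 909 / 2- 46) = -11578 / 5723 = -2.02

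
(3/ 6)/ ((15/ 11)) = 11/ 30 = 0.37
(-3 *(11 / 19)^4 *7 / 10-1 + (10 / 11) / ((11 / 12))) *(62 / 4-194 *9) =133269234851 / 315376820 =422.57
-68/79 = -0.86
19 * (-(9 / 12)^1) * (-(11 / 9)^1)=209 / 12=17.42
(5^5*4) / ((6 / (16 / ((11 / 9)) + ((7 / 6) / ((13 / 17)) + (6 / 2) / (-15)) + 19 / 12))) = 85799375 / 2574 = 33333.09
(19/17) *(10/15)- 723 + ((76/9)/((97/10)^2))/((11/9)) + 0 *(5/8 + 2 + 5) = -3811998065/5278449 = -722.18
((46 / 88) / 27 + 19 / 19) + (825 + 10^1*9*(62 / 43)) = 48825413 / 51084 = 955.79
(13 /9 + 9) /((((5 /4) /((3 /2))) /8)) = 1504 /15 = 100.27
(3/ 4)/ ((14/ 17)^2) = 867/ 784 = 1.11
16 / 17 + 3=67 / 17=3.94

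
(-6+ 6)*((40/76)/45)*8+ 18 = 18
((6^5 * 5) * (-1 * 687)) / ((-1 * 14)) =13355280 / 7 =1907897.14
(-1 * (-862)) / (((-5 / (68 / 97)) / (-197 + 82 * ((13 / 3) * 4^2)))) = -193022488 / 291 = -663307.52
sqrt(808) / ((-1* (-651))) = 2* sqrt(202) / 651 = 0.04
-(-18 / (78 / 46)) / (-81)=-46 / 351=-0.13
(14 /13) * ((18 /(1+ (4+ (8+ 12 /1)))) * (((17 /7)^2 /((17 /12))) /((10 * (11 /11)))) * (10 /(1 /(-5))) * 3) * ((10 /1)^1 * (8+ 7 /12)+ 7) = -2045304 /455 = -4495.17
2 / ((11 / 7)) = 14 / 11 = 1.27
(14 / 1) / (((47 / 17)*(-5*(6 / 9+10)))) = -0.09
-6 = -6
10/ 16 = 5/ 8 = 0.62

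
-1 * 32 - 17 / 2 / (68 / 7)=-263 / 8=-32.88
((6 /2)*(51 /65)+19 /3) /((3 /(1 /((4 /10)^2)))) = 4235 /234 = 18.10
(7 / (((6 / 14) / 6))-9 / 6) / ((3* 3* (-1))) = -193 / 18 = -10.72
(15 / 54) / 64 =5 / 1152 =0.00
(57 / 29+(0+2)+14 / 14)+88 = 2696 / 29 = 92.97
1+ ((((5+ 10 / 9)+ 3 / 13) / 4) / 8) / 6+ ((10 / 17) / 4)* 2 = 253411 / 190944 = 1.33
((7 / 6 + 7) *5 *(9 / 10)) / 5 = 147 / 20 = 7.35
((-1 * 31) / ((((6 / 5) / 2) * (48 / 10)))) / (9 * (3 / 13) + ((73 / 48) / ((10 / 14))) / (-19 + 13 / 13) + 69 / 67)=-40501500 / 11244839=-3.60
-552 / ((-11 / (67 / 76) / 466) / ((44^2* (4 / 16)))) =189579984 / 19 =9977893.89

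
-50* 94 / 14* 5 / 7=-11750 / 49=-239.80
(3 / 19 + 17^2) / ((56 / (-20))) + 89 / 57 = -40582 / 399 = -101.71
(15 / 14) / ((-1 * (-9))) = 5 / 42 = 0.12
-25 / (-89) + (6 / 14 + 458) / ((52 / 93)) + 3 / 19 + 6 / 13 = 505211143 / 615524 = 820.78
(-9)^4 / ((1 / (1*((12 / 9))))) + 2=8750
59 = 59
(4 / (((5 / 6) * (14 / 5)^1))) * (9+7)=192 / 7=27.43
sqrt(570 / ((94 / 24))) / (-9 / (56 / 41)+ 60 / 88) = -1232* sqrt(8930) / 57011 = -2.04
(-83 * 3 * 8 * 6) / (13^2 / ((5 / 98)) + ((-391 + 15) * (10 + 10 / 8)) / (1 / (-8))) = -29880 / 92881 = -0.32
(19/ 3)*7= 133/ 3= 44.33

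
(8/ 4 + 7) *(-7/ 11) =-63/ 11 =-5.73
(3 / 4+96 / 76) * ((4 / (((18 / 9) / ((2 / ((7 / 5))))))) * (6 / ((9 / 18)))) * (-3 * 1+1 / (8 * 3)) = -54315 / 266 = -204.19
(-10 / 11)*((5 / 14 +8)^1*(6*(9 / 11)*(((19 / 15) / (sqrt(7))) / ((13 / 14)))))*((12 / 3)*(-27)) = 664848*sqrt(7) / 847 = 2076.77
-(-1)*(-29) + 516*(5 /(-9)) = -947 /3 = -315.67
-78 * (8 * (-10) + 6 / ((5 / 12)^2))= 88608 / 25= 3544.32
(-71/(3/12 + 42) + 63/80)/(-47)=12073/635440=0.02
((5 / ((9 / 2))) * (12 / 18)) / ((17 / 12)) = 80 / 153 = 0.52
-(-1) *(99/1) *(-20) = -1980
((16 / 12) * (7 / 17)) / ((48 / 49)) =0.56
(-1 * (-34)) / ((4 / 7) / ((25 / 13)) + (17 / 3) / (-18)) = -321300 / 167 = -1923.95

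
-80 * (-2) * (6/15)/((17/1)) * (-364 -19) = -24512/17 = -1441.88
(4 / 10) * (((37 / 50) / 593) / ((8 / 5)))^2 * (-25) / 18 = -1369 / 4050996480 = -0.00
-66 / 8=-33 / 4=-8.25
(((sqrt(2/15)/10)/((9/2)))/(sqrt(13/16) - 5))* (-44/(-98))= -352* sqrt(30)/2560005 - 88* sqrt(390)/12800025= -0.00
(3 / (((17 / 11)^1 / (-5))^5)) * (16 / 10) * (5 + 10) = -36236475000 / 1419857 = -25521.21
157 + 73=230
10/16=5/8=0.62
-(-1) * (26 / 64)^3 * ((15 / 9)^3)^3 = 4291015625 / 644972544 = 6.65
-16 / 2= -8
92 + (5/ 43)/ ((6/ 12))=3966/ 43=92.23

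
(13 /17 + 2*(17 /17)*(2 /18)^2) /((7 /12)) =4348 /3213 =1.35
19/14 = 1.36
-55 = -55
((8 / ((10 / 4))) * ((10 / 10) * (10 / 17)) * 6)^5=183764.47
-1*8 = -8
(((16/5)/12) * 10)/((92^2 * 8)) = 1/25392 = 0.00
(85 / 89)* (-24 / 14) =-1020 / 623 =-1.64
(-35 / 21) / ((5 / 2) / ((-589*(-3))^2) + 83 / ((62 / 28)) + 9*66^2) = -10407630 / 245046506873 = -0.00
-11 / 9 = -1.22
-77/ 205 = -0.38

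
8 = 8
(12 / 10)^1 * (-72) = -432 / 5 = -86.40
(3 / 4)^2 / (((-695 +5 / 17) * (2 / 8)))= -153 / 47240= -0.00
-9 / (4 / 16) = -36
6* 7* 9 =378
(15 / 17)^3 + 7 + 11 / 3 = 167341 / 14739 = 11.35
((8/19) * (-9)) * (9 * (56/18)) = -2016/19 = -106.11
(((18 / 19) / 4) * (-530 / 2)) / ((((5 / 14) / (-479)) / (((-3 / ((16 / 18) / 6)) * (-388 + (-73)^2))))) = -640105863201 / 76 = -8422445568.43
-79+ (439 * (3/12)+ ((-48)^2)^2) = 21233787/4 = 5308446.75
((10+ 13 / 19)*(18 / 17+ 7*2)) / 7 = 22.98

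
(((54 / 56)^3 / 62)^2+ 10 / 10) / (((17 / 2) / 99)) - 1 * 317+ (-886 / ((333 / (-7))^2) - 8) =-547786896868732454029 / 1745978774510444544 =-313.74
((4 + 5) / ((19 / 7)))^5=992436543 / 2476099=400.81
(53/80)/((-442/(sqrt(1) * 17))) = -53/2080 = -0.03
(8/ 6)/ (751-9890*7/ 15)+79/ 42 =915679/ 486906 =1.88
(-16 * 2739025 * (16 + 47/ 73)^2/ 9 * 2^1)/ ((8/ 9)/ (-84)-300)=1358588172690000/ 151082479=8992360.87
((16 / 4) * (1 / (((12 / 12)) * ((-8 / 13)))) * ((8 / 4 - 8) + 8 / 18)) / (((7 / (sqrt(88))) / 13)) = 8450 * sqrt(22) / 63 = 629.11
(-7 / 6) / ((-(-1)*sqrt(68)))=-7*sqrt(17) / 204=-0.14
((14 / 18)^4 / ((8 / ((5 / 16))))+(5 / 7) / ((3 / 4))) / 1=5682755 / 5878656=0.97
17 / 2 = 8.50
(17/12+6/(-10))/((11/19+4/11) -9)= -10241/101040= -0.10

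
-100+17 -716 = -799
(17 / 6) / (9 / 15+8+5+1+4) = 85 / 558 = 0.15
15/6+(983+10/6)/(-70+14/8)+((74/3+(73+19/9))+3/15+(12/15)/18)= 34357/390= 88.09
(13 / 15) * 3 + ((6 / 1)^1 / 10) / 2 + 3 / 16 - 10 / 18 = 1823 / 720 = 2.53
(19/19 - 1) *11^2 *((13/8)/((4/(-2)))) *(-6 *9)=0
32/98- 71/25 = -3079/1225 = -2.51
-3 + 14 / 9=-13 / 9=-1.44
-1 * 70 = -70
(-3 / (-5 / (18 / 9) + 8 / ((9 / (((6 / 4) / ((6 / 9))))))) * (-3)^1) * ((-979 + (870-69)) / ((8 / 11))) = 8811 / 2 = 4405.50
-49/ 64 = -0.77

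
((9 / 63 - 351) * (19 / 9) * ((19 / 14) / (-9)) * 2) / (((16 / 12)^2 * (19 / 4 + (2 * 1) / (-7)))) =28.15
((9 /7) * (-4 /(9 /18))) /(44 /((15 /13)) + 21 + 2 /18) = -1620 /9331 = -0.17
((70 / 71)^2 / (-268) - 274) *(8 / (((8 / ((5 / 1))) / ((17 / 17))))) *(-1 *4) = 1850878060 / 337747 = 5480.07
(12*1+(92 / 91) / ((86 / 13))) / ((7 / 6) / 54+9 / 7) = 1185192 / 127495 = 9.30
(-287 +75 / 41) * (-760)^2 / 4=-1688324800 / 41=-41178653.66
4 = 4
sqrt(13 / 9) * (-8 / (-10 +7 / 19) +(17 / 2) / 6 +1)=2377 * sqrt(13) / 2196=3.90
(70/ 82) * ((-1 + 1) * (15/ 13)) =0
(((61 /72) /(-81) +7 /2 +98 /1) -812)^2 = 17170224827809 /34012224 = 504825.11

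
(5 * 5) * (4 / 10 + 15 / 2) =395 / 2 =197.50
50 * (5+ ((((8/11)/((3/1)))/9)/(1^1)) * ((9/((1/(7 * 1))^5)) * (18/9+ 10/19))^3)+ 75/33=5670457083082274598525/75449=75156159565829561.67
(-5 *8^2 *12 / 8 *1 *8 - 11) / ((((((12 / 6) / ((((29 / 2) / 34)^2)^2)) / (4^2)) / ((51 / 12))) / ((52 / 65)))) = -2723739131 / 786080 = -3464.96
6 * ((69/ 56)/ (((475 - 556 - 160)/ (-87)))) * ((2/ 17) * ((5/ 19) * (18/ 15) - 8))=-1314657/ 544901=-2.41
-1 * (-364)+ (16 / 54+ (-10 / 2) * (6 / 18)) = 9791 / 27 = 362.63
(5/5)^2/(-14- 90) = -1/104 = -0.01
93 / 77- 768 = -59043 / 77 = -766.79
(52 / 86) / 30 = 13 / 645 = 0.02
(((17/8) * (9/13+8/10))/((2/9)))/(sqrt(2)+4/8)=7.45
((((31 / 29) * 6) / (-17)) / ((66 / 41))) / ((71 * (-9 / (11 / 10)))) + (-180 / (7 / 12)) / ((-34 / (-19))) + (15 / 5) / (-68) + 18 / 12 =-7540894691 / 44103780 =-170.98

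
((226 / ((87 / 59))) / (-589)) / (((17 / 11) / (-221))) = 37.21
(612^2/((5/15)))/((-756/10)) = -104040/7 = -14862.86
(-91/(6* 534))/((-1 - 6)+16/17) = 0.00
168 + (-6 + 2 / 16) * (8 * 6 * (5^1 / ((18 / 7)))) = -1141 / 3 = -380.33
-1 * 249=-249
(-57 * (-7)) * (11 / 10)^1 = 4389 / 10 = 438.90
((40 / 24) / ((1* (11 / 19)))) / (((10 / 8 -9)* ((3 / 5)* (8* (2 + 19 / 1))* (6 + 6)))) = -475 / 1546776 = -0.00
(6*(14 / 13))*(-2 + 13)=924 / 13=71.08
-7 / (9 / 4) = -28 / 9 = -3.11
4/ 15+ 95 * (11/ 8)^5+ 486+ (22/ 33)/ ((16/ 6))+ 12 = 474528587/ 491520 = 965.43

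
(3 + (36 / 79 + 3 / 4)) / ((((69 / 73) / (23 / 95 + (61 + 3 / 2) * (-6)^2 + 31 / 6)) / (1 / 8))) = 41574468637 / 33142080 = 1254.43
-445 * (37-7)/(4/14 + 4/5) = -233625/19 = -12296.05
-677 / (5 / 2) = -1354 / 5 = -270.80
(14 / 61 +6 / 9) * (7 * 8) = 9184 / 183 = 50.19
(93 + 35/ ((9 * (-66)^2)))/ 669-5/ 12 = -1820527/ 6556869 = -0.28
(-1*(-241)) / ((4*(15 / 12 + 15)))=241 / 65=3.71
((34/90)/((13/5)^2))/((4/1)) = 85/6084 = 0.01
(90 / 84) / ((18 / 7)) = 5 / 12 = 0.42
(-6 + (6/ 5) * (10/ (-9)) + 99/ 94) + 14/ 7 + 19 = 4151/ 282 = 14.72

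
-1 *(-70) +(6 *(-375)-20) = -2200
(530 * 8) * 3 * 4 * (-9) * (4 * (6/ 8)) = -1373760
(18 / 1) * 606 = 10908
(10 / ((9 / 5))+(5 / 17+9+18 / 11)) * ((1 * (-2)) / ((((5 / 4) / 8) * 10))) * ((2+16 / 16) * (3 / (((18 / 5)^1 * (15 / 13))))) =-5771168 / 126225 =-45.72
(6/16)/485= 3/3880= 0.00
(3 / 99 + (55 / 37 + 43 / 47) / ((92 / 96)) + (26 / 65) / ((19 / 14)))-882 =-110239545607 / 125390595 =-879.17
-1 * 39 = -39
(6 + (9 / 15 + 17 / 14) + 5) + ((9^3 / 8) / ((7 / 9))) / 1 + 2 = 5279 / 40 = 131.98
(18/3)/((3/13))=26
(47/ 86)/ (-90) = -47/ 7740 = -0.01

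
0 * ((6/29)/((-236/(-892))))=0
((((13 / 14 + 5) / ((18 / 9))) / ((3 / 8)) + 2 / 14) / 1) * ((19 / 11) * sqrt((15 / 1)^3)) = 16055 * sqrt(15) / 77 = 807.54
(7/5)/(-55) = -7/275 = -0.03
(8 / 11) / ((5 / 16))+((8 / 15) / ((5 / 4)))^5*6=20988197504 / 8701171875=2.41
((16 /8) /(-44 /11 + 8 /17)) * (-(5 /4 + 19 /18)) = 1411 /1080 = 1.31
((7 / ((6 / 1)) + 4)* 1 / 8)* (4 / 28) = 31 / 336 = 0.09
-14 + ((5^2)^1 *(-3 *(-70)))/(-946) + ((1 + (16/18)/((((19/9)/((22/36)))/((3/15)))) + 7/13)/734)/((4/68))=-37649358359/1929463965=-19.51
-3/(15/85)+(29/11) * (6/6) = -158/11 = -14.36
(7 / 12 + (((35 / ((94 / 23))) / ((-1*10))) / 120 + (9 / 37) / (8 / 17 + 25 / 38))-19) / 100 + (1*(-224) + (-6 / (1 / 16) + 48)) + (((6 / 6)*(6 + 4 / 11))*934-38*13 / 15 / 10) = 140520420997531 / 24791184000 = 5668.16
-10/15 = -2/3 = -0.67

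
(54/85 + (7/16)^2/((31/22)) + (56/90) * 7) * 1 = 15562159/3035520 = 5.13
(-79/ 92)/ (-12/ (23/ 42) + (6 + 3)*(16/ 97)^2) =743311/ 18756576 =0.04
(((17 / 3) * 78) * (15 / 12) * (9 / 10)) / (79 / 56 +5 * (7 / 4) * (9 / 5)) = 27846 / 961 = 28.98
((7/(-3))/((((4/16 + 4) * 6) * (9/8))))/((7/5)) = -0.06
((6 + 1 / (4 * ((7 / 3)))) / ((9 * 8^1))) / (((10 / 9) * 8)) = 171 / 17920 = 0.01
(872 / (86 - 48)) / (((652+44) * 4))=0.01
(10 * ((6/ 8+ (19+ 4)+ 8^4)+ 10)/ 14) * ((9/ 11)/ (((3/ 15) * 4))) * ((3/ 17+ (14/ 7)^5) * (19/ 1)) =38628442575/ 20944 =1844367.96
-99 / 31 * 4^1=-12.77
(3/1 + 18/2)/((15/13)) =52/5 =10.40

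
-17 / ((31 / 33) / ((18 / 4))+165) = -5049 / 49067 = -0.10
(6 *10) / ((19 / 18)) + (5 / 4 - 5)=4035 / 76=53.09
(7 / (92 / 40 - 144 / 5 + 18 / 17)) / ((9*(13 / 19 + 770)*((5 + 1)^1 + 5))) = -4522 / 1253953305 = -0.00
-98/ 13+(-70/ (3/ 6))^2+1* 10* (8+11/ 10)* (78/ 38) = 4885475/ 247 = 19779.25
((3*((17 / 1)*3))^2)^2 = 547981281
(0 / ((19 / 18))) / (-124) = 0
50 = 50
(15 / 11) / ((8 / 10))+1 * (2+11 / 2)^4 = 557175 / 176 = 3165.77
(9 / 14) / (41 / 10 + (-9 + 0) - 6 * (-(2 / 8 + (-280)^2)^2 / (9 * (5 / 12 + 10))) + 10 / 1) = 1125 / 688419119332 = 0.00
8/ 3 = 2.67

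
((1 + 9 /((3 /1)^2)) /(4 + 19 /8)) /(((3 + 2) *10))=8 /1275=0.01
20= 20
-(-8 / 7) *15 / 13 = 1.32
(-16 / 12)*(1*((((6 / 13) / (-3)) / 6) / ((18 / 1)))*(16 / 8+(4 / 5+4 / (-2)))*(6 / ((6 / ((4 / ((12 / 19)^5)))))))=2476099 / 40940640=0.06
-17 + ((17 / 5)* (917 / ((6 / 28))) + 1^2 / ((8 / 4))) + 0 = 435997 / 30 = 14533.23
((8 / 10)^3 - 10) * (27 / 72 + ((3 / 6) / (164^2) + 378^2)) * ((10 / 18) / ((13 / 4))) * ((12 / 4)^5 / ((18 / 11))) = -150408044374269 / 4370600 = -34413591.81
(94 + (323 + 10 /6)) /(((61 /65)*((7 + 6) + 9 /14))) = 1142960 /34953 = 32.70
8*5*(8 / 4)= 80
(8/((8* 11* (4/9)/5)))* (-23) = -1035/44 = -23.52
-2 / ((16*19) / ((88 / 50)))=-11 / 950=-0.01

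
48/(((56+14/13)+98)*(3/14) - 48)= -3.25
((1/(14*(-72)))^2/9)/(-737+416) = -0.00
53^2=2809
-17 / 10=-1.70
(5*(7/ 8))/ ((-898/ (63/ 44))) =-2205/ 316096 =-0.01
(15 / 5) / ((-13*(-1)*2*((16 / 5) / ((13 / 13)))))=15 / 416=0.04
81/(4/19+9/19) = 1539/13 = 118.38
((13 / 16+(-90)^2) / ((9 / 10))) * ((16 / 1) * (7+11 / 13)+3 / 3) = 1066066925 / 936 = 1138960.39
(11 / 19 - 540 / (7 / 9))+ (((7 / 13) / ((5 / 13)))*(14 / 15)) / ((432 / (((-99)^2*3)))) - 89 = -18454329 / 26600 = -693.77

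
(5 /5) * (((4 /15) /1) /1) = 4 /15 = 0.27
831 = 831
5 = 5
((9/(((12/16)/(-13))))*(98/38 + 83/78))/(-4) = 5399/38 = 142.08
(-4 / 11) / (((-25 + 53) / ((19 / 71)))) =-19 / 5467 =-0.00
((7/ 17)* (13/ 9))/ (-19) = -91/ 2907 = -0.03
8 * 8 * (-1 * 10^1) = -640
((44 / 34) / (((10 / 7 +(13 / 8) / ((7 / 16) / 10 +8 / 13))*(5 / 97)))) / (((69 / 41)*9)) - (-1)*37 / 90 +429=94209499517 / 219175050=429.84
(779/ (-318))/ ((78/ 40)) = -7790/ 6201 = -1.26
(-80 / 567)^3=-512000 / 182284263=-0.00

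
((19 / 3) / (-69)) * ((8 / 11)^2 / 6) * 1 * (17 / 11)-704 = -581902240 / 826551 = -704.01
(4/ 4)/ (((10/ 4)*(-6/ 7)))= -7/ 15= -0.47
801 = 801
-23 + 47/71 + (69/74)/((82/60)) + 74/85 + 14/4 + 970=17444389511/18310190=952.71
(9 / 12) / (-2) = -3 / 8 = -0.38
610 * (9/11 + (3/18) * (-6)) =-1220/11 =-110.91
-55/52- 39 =-2083/52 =-40.06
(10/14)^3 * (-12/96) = -125/2744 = -0.05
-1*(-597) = 597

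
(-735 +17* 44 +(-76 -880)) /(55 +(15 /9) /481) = -1360749 /79370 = -17.14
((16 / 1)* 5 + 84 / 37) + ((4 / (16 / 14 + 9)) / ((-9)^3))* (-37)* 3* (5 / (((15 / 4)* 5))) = 82.29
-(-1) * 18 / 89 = 18 / 89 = 0.20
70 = 70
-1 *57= -57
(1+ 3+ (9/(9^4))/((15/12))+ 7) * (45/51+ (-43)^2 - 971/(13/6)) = 12421948418/805545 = 15420.55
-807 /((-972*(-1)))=-0.83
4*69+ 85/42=11677/42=278.02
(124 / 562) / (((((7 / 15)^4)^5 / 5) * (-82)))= -51541479316234588623046875 / 919286700014787863521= -56066.82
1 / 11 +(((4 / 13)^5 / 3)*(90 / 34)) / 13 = 82224713 / 902613283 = 0.09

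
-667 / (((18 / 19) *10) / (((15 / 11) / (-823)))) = 12673 / 108636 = 0.12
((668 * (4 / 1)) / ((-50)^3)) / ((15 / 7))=-2338 / 234375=-0.01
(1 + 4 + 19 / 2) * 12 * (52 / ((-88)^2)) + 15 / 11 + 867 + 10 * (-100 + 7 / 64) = -500937 / 3872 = -129.37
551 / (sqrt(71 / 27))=1653*sqrt(213) / 71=339.79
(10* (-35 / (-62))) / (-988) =-175 / 30628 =-0.01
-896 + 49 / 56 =-7161 / 8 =-895.12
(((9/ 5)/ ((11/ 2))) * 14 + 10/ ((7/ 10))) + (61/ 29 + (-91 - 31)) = -1127989/ 11165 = -101.03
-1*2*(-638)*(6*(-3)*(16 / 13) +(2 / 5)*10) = -301136 / 13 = -23164.31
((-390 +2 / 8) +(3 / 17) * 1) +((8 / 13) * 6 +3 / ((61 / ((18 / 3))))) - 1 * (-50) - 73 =-22032599 / 53924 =-408.59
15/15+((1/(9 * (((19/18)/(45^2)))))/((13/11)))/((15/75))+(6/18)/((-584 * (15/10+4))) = 2148798845/2380092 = 902.82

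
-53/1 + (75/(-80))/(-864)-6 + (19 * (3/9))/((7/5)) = -1757149/32256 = -54.48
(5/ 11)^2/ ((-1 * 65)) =-5/ 1573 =-0.00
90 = 90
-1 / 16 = -0.06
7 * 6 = 42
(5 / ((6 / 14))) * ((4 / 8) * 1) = 35 / 6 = 5.83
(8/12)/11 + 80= 80.06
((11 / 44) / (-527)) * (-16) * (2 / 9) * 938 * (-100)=-750400 / 4743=-158.21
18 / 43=0.42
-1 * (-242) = 242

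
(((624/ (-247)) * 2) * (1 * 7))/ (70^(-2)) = -3292800/ 19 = -173305.26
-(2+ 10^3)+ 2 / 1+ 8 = -992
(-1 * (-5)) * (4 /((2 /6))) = 60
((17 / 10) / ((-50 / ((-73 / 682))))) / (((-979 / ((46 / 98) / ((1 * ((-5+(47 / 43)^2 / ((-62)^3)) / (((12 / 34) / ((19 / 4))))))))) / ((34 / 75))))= 811483883632 / 69033119514922784375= 0.00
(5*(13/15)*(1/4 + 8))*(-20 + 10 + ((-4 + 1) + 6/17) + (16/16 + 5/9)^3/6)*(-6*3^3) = 63903983/918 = 69612.18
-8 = -8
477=477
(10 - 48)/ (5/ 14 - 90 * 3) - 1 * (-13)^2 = -637443/ 3775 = -168.86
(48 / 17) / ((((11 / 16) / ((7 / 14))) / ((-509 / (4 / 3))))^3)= -1367251270272 / 22627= -60425653.88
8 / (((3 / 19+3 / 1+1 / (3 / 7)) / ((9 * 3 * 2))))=24624 / 313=78.67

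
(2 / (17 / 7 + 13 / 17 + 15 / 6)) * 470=44744 / 271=165.11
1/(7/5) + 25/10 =45/14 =3.21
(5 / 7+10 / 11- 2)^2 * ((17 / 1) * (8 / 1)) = 114376 / 5929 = 19.29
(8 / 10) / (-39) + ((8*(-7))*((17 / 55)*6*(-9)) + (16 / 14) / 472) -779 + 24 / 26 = 138725954 / 885885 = 156.60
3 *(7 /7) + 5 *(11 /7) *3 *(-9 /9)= -20.57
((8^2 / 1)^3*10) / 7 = 2621440 / 7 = 374491.43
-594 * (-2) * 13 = 15444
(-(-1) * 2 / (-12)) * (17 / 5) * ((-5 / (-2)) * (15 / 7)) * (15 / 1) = -1275 / 28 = -45.54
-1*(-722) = 722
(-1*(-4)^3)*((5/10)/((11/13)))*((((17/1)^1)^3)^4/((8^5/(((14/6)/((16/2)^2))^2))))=371130365115357757/415236096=893781558.71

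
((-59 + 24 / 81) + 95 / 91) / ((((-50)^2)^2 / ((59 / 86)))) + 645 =645.00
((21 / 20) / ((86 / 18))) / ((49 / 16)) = 108 / 1505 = 0.07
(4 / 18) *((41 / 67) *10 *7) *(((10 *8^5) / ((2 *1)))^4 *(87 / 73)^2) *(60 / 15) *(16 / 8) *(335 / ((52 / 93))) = 46696197956441166561820400.00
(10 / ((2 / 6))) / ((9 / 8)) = 80 / 3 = 26.67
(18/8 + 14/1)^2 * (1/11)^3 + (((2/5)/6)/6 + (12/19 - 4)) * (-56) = 3426901783/18208080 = 188.21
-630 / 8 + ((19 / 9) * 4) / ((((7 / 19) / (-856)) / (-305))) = 1507978235 / 252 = 5984040.62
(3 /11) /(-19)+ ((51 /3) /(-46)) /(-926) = -124235 /8902564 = -0.01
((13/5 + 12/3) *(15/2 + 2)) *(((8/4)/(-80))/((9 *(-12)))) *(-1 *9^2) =-1881/1600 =-1.18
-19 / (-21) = 19 / 21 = 0.90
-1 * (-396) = 396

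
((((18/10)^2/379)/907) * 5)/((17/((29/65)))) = 2349/1899235325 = 0.00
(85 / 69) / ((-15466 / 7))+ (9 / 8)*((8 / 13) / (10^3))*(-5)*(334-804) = 225625721 / 138730020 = 1.63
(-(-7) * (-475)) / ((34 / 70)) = -116375 / 17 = -6845.59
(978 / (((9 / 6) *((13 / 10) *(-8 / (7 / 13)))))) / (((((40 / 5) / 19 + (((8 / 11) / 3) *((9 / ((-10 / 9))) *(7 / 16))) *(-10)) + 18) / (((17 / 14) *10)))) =-15.18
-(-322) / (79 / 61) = 19642 / 79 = 248.63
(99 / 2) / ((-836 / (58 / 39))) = -87 / 988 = -0.09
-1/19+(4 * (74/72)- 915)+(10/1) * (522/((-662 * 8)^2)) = -1092251074829/1199035584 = -910.94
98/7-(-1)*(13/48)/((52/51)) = 913/64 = 14.27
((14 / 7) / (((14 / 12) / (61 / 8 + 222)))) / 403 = 5511 / 5642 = 0.98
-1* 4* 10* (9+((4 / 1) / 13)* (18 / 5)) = -5256 / 13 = -404.31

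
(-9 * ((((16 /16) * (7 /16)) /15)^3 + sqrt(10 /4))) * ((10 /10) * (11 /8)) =-99 * sqrt(10) /16 - 3773 /12288000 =-19.57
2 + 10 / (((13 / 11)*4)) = 107 / 26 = 4.12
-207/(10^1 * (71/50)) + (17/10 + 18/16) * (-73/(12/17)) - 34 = -11612063/34080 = -340.73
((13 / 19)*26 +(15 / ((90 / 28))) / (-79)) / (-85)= -15968 / 76551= -0.21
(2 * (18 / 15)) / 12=1 / 5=0.20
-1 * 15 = -15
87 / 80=1.09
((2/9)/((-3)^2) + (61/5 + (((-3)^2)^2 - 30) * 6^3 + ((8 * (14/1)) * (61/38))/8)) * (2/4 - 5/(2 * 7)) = 85035124/53865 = 1578.67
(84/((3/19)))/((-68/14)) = -109.53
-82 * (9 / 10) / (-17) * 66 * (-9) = -219186 / 85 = -2578.66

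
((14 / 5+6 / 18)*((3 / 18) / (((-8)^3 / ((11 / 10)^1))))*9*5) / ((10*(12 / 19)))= -9823 / 1228800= -0.01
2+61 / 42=145 / 42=3.45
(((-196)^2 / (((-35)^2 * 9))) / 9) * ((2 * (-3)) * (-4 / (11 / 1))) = 6272 / 7425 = 0.84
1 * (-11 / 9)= -11 / 9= -1.22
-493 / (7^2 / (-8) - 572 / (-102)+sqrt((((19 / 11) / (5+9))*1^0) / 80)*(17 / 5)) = 871959240*sqrt(14630) / 399950443+408498321000 / 399950443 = 1285.07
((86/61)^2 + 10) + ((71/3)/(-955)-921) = -9690940466/10660665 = -909.04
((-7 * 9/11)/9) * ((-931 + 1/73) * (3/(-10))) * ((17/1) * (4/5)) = -48524868/20075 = -2417.18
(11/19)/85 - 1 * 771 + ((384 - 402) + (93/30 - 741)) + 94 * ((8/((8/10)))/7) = -6297371/4522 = -1392.61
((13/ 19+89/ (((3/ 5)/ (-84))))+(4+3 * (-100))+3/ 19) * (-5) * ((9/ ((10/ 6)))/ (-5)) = -6543396/ 95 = -68877.85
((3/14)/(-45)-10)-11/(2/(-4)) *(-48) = -223861/210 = -1066.00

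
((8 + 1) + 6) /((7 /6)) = 90 /7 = 12.86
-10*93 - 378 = -1308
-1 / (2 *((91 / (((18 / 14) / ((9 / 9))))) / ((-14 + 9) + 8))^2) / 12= -243 / 3246152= -0.00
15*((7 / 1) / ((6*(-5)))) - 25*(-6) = 293 / 2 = 146.50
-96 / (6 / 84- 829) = 1344 / 11605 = 0.12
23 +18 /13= 317 /13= 24.38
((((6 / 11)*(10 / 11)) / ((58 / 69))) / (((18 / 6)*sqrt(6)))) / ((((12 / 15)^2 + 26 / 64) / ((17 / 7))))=1564000*sqrt(6) / 20559231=0.19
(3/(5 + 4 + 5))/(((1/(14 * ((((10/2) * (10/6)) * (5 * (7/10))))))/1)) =87.50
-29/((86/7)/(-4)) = 406/43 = 9.44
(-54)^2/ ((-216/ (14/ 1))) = -189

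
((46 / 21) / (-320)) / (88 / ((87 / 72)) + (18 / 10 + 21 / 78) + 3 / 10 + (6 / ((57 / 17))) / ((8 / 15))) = -7163 / 82198536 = -0.00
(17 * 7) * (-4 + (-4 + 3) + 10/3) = -595/3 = -198.33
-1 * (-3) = 3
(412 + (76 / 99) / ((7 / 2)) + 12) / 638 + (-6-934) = -207655988 / 221067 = -939.34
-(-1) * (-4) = -4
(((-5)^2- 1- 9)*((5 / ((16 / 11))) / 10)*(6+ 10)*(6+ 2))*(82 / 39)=18040 / 13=1387.69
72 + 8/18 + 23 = 859/9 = 95.44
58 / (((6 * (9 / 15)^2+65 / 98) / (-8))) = -164.35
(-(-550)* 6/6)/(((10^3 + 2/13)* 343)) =325/202713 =0.00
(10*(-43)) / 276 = -215 / 138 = -1.56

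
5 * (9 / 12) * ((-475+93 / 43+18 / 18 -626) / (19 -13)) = -236035 / 344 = -686.15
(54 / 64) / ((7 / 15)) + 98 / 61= 46657 / 13664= 3.41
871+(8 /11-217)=7202 /11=654.73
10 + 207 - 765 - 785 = -1333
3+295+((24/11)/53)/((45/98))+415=6235969/8745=713.09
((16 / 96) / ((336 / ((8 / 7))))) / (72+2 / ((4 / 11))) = 1 / 136710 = 0.00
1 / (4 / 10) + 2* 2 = 13 / 2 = 6.50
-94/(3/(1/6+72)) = -20351/9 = -2261.22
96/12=8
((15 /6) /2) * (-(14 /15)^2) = -49 /45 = -1.09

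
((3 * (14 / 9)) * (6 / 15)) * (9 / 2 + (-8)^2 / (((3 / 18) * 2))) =1834 / 5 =366.80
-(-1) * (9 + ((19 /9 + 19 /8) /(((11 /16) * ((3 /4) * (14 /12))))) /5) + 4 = 50213 /3465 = 14.49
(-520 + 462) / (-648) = 29 / 324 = 0.09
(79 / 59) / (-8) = -79 / 472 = -0.17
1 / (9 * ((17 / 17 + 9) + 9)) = 1 / 171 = 0.01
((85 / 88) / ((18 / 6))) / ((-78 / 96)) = -0.40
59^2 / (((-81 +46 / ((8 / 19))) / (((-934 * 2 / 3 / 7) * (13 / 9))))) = -338130416 / 21357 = -15832.30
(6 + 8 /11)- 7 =-3 /11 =-0.27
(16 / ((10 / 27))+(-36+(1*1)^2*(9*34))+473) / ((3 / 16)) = 62896 / 15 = 4193.07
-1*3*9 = -27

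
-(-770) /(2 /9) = 3465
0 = 0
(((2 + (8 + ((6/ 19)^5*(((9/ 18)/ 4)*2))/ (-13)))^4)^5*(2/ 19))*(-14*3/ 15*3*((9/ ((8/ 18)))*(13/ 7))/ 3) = -1108287179091299804253.93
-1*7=-7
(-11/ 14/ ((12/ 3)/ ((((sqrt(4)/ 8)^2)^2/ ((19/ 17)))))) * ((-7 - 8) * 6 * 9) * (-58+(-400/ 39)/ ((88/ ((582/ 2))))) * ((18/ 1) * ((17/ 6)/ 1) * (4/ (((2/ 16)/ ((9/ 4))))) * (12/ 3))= -5192233245/ 6916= -750756.69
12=12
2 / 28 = 1 / 14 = 0.07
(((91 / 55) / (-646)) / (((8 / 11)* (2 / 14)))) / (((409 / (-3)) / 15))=5733 / 2113712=0.00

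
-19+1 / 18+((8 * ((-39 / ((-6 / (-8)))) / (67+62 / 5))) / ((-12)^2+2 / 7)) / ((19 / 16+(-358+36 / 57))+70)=-18.94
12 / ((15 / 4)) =16 / 5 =3.20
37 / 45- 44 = -1943 / 45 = -43.18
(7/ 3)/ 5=7/ 15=0.47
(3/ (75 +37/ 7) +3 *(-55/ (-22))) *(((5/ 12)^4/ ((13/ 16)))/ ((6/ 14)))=1544375/ 2367144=0.65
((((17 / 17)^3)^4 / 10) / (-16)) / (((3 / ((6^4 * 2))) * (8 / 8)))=-5.40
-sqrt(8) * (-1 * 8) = 16 * sqrt(2) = 22.63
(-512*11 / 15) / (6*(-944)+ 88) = 704 / 10455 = 0.07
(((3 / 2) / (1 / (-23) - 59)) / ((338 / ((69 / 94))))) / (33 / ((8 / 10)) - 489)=529 / 4293064412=0.00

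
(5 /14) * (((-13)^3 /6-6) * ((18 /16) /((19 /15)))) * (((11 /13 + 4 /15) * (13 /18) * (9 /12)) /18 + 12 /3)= -41688515 /87552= -476.16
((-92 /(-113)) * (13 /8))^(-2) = 51076 /89401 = 0.57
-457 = -457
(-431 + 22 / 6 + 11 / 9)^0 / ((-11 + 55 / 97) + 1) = -97 / 915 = -0.11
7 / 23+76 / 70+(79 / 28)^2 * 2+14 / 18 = 7338971 / 405720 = 18.09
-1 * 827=-827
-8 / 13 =-0.62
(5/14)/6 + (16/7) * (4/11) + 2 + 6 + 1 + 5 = 13759/924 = 14.89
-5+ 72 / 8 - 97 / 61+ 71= 4478 / 61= 73.41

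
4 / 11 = 0.36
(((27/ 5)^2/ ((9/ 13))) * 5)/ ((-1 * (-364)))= 81/ 140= 0.58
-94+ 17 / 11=-1017 / 11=-92.45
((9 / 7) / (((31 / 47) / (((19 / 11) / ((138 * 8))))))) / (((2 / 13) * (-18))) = -11609 / 10540992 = -0.00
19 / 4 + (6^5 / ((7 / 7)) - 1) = 31119 / 4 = 7779.75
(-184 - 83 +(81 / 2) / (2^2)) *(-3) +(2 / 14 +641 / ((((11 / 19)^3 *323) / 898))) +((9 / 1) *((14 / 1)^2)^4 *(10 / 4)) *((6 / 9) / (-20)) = -1402479903402015 / 1267112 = -1106831837.60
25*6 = 150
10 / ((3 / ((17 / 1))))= 56.67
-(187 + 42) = -229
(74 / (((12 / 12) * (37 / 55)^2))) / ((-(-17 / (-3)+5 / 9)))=-27225 / 1036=-26.28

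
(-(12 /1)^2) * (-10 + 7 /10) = 6696 /5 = 1339.20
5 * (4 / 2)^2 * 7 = 140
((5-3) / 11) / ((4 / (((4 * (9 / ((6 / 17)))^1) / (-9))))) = -17 / 33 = -0.52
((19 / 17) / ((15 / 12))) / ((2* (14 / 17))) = 19 / 35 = 0.54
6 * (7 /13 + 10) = 822 /13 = 63.23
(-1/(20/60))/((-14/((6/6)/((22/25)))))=0.24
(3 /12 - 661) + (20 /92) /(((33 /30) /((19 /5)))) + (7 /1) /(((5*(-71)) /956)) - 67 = -267953969 /359260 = -745.85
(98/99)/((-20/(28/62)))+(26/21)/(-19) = -178609/2040885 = -0.09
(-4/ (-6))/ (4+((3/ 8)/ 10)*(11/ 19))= 3040/ 18339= 0.17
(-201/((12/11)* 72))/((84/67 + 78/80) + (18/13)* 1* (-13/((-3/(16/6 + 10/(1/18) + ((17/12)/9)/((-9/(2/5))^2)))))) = -99992475/42912701636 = -0.00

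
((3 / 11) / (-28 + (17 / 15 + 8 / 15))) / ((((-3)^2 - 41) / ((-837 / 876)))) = -2511 / 8119936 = -0.00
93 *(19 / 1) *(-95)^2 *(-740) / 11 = -11800909500 / 11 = -1072809954.55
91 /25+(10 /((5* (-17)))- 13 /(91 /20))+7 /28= 10891 /11900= 0.92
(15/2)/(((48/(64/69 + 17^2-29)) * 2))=22505/1104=20.38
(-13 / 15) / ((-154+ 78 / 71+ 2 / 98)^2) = -157344733 / 4243333321935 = -0.00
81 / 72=9 / 8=1.12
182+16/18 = 1646/9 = 182.89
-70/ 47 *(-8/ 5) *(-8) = -896/ 47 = -19.06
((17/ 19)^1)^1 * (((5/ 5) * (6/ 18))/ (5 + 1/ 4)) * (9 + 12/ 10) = 1156/ 1995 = 0.58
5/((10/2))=1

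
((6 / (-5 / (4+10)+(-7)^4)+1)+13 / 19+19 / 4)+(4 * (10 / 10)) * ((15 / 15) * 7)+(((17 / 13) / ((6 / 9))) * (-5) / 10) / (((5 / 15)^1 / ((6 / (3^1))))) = 316030685 / 11068564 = 28.55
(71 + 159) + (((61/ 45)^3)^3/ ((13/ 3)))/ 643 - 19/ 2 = 929812131514836058907/ 4216728994207031250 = 220.51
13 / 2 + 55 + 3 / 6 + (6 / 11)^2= 62.30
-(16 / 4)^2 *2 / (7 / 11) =-50.29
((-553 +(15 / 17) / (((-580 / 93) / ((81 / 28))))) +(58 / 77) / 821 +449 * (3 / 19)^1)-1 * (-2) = -4552606306147 / 9474458224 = -480.51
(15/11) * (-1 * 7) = -105/11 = -9.55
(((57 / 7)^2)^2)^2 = 111429157112001 / 5764801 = 19329228.73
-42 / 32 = -21 / 16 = -1.31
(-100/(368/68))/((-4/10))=46.20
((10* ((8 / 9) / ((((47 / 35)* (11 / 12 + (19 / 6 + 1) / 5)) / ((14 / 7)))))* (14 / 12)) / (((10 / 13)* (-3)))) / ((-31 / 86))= 1252160 / 118017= 10.61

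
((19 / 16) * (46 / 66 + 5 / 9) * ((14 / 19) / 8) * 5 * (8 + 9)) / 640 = 3689 / 202752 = 0.02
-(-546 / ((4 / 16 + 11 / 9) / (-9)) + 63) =-180243 / 53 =-3400.81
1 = 1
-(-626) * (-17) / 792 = -5321 / 396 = -13.44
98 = 98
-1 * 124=-124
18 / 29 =0.62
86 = 86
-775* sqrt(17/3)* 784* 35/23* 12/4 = -21266000* sqrt(51)/23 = -6603026.82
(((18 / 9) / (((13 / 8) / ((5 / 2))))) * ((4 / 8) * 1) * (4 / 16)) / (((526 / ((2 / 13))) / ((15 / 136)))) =75 / 6044792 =0.00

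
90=90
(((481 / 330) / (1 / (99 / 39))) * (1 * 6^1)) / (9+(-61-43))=-111 / 475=-0.23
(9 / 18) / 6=0.08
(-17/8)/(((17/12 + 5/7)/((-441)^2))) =-69429717/358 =-193937.76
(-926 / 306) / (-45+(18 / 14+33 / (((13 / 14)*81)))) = 126399 / 1807576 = 0.07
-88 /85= -1.04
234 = 234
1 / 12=0.08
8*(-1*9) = -72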